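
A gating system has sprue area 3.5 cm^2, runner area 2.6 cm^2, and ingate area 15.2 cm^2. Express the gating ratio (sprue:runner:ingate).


Sprue:Runner:Ingate = 1 : 2.6/3.5 : 15.2/3.5 = 1:0.74:4.34

1:0.74:4.34


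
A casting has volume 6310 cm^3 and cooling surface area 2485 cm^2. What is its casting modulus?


Formula: Casting Modulus M = V / A
M = 6310 cm^3 / 2485 cm^2 = 2.5392 cm

Final answer: 2.5392 cm


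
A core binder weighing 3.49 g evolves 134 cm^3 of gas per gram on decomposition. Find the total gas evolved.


Formula: V_gas = W_binder * gas_evolution_rate
V = 3.49 g * 134 cm^3/g = 467.6600 cm^3


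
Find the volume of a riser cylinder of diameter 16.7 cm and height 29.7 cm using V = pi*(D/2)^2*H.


Formula: V = pi * (D/2)^2 * H  (cylinder volume)
Radius = D/2 = 16.7/2 = 8.35 cm
V = pi * 8.35^2 * 29.7 = 6505.4789 cm^3

Answer: 6505.4789 cm^3


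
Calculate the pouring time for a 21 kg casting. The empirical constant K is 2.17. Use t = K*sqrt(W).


Formula: t = K * sqrt(W)
sqrt(W) = sqrt(21) = 4.58258
t = 2.17 * 4.58258 = 9.9442 s


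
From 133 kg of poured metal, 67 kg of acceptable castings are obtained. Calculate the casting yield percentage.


Formula: Casting Yield = (W_good / W_total) * 100
Yield = (67 kg / 133 kg) * 100 = 50.3759%

Final answer: 50.3759%


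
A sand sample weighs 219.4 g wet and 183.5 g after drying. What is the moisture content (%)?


Formula: MC = (W_wet - W_dry) / W_wet * 100
Water mass = 219.4 - 183.5 = 35.9 g
MC = 35.9 / 219.4 * 100 = 16.3628%

16.3628%


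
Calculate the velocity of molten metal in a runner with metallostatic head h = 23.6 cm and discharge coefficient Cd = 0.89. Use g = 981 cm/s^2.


Formula: v = Cd * sqrt(2 * g * h)  (Torricelli with discharge coefficient)
2*g*h = 2 * 981 * 23.6 = 46303.2 cm^2/s^2
sqrt(46303.2) = 215.18178 cm/s
v = 0.89 * 215.18178 = 191.5118 cm/s


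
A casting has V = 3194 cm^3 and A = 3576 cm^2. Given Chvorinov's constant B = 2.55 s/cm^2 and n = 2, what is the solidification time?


Formula: t_s = B * (V/A)^n  (Chvorinov's rule, n=2)
Modulus M = V/A = 3194/3576 = 0.893177 cm
M^2 = 0.893177^2 = 0.797765 cm^2
t_s = 2.55 * 0.797765 = 2.0343 s


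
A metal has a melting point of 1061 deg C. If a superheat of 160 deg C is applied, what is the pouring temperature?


Formula: T_pour = T_melt + Superheat
T_pour = 1061 + 160 = 1221 deg C

Final answer: 1221 deg C


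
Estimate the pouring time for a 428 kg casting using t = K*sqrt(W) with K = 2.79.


Formula: t = K * sqrt(W)
sqrt(W) = sqrt(428) = 20.68816
t = 2.79 * 20.68816 = 57.7200 s

Answer: 57.7200 s


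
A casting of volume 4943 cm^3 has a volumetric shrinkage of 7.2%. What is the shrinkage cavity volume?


Formula: V_shrink = V_casting * shrinkage_pct / 100
V_shrink = 4943 cm^3 * 7.2 / 100 = 355.8960 cm^3

355.8960 cm^3


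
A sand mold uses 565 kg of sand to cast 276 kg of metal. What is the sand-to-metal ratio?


Formula: Sand-to-Metal Ratio = W_sand / W_metal
Ratio = 565 kg / 276 kg = 2.0471

2.0471


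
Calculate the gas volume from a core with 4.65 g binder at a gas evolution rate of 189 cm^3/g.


Formula: V_gas = W_binder * gas_evolution_rate
V = 4.65 g * 189 cm^3/g = 878.8500 cm^3

Answer: 878.8500 cm^3


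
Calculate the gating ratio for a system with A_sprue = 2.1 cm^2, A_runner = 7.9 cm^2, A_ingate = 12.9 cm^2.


Sprue:Runner:Ingate = 1 : 7.9/2.1 : 12.9/2.1 = 1:3.76:6.14

1:3.76:6.14


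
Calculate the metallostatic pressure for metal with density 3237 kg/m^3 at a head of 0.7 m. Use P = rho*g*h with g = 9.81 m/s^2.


Formula: P = rho * g * h
rho * g = 3237 * 9.81 = 31754.97 N/m^3
P = 31754.97 * 0.7 = 22228.4790 Pa

Answer: 22228.4790 Pa


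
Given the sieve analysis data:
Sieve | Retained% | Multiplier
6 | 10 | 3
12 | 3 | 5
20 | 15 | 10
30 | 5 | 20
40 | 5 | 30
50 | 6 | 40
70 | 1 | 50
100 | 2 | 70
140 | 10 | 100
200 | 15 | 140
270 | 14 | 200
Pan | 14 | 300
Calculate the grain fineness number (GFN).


Formula: GFN = sum(pct * multiplier) / sum(pct)
sum(pct * multiplier) = 10975
sum(pct) = 100
GFN = 10975 / 100 = 109.75

109.75


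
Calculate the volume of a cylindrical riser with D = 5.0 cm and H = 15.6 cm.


Formula: V = pi * (D/2)^2 * H  (cylinder volume)
Radius = D/2 = 5.0/2 = 2.5 cm
V = pi * 2.5^2 * 15.6 = 306.3053 cm^3


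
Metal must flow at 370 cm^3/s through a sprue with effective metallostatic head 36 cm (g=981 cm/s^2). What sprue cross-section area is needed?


Formula: v = sqrt(2*g*h), A = Q/v
Velocity: v = sqrt(2 * 981 * 36) = sqrt(70632) = 265.7668 cm/s
Sprue area: A = Q / v = 370 / 265.7668 = 1.3922 cm^2

1.3922 cm^2


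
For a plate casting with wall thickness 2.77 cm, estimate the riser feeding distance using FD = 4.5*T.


Formula: FD = 4.5 * T  (riser feeding-distance rule)
FD = 4.5 * 2.77 cm = 12.4650 cm

Final answer: 12.4650 cm


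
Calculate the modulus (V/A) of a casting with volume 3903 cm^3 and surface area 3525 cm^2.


Formula: Casting Modulus M = V / A
M = 3903 cm^3 / 3525 cm^2 = 1.1072 cm


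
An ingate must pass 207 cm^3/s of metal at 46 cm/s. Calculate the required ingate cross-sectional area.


Formula: A_ingate = Q / v  (continuity equation)
A = 207 cm^3/s / 46 cm/s = 4.5000 cm^2

4.5000 cm^2


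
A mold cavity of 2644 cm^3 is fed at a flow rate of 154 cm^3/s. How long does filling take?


Formula: t_fill = V_mold / Q_flow
t = 2644 cm^3 / 154 cm^3/s = 17.1688 s

17.1688 s


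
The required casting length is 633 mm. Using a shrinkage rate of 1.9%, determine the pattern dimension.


Formula: L_pattern = L_casting * (1 + shrinkage_rate/100)
Shrinkage factor = 1 + 1.9/100 = 1.019
L_pattern = 633 mm * 1.019 = 645.0270 mm

645.0270 mm


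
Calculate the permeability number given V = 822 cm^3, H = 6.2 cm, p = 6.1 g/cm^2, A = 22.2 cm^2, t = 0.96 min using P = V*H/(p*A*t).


Formula: Permeability Number P = (V * H) / (p * A * t)
Numerator: V * H = 822 * 6.2 = 5096.4
Denominator: p * A * t = 6.1 * 22.2 * 0.96 = 130.0032
P = 5096.4 / 130.0032 = 39.2021

39.2021


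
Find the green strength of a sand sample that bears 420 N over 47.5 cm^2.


Formula: Compressive Strength = Force / Area
Strength = 420 N / 47.5 cm^2 = 8.8421 N/cm^2

Final answer: 8.8421 N/cm^2


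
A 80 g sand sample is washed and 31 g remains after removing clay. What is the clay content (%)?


Formula: Clay% = (W_total - W_washed) / W_total * 100
Clay mass = 80 - 31 = 49 g
Clay% = 49 / 80 * 100 = 61.2500%


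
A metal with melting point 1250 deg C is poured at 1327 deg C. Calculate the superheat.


Formula: Superheat = T_pour - T_melt
Superheat = 1327 - 1250 = 77 deg C

Final answer: 77 deg C


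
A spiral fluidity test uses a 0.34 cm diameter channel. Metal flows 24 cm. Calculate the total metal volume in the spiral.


Formula: V = pi * (d/2)^2 * L  (cylinder volume)
Radius = 0.34/2 = 0.17 cm
V = pi * 0.17^2 * 24 = 2.1790 cm^3

Final answer: 2.1790 cm^3


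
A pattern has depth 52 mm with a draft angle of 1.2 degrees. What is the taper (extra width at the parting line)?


Formula: taper = depth * tan(draft_angle)
tan(1.2 deg) = 0.0209470
taper = 52 mm * 0.0209470 = 1.0892 mm


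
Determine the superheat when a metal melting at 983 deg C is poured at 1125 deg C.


Formula: Superheat = T_pour - T_melt
Superheat = 1125 - 983 = 142 deg C


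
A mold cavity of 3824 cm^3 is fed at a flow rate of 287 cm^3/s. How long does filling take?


Formula: t_fill = V_mold / Q_flow
t = 3824 cm^3 / 287 cm^3/s = 13.3240 s


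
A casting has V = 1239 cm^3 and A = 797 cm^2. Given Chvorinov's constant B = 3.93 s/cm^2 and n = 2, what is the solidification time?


Formula: t_s = B * (V/A)^n  (Chvorinov's rule, n=2)
Modulus M = V/A = 1239/797 = 1.554580 cm
M^2 = 1.554580^2 = 2.416719 cm^2
t_s = 3.93 * 2.416719 = 9.4977 s

Final answer: 9.4977 s


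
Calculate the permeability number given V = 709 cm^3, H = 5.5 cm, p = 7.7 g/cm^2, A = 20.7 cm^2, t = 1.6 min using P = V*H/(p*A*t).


Formula: Permeability Number P = (V * H) / (p * A * t)
Numerator: V * H = 709 * 5.5 = 3899.5
Denominator: p * A * t = 7.7 * 20.7 * 1.6 = 255.024
P = 3899.5 / 255.024 = 15.2907

Answer: 15.2907


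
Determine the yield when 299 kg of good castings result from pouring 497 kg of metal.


Formula: Casting Yield = (W_good / W_total) * 100
Yield = (299 kg / 497 kg) * 100 = 60.1610%

Final answer: 60.1610%


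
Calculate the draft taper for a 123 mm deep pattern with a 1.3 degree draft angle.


Formula: taper = depth * tan(draft_angle)
tan(1.3 deg) = 0.0226932
taper = 123 mm * 0.0226932 = 2.7913 mm


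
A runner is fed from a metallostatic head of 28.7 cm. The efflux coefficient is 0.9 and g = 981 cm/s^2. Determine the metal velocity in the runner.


Formula: v = Cd * sqrt(2 * g * h)  (Torricelli with discharge coefficient)
2*g*h = 2 * 981 * 28.7 = 56309.4 cm^2/s^2
sqrt(56309.4) = 237.29602 cm/s
v = 0.9 * 237.29602 = 213.5664 cm/s

Final answer: 213.5664 cm/s


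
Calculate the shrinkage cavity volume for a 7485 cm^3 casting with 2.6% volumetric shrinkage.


Formula: V_shrink = V_casting * shrinkage_pct / 100
V_shrink = 7485 cm^3 * 2.6 / 100 = 194.6100 cm^3

Final answer: 194.6100 cm^3


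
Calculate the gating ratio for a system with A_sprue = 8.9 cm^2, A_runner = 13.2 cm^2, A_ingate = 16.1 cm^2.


Sprue:Runner:Ingate = 1 : 13.2/8.9 : 16.1/8.9 = 1:1.48:1.81

Final answer: 1:1.48:1.81


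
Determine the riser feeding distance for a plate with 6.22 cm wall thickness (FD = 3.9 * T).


Formula: FD = 3.9 * T  (riser feeding-distance rule)
FD = 3.9 * 6.22 cm = 24.2580 cm

Answer: 24.2580 cm


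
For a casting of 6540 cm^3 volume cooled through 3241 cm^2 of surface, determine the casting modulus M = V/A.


Formula: Casting Modulus M = V / A
M = 6540 cm^3 / 3241 cm^2 = 2.0179 cm


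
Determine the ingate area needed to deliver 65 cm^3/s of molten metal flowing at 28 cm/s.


Formula: A_ingate = Q / v  (continuity equation)
A = 65 cm^3/s / 28 cm/s = 2.3214 cm^2


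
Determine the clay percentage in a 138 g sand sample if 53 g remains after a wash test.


Formula: Clay% = (W_total - W_washed) / W_total * 100
Clay mass = 138 - 53 = 85 g
Clay% = 85 / 138 * 100 = 61.5942%

Answer: 61.5942%


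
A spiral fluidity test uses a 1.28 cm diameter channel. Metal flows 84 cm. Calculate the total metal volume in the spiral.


Formula: V = pi * (d/2)^2 * L  (cylinder volume)
Radius = 1.28/2 = 0.64 cm
V = pi * 0.64^2 * 84 = 108.0909 cm^3

108.0909 cm^3


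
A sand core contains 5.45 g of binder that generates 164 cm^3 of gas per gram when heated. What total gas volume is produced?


Formula: V_gas = W_binder * gas_evolution_rate
V = 5.45 g * 164 cm^3/g = 893.8000 cm^3

Answer: 893.8000 cm^3


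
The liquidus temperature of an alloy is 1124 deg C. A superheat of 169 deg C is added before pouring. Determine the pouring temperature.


Formula: T_pour = T_melt + Superheat
T_pour = 1124 + 169 = 1293 deg C

Answer: 1293 deg C


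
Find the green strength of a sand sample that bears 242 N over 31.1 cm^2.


Formula: Compressive Strength = Force / Area
Strength = 242 N / 31.1 cm^2 = 7.7814 N/cm^2

Final answer: 7.7814 N/cm^2


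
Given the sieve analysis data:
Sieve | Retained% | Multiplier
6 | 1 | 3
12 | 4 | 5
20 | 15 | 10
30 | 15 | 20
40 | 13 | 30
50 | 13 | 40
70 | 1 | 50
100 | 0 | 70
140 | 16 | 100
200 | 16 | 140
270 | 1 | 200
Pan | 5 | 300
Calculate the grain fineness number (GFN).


Formula: GFN = sum(pct * multiplier) / sum(pct)
sum(pct * multiplier) = 6973
sum(pct) = 100
GFN = 6973 / 100 = 69.73

Answer: 69.73


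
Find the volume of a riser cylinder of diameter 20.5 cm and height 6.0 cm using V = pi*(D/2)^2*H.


Formula: V = pi * (D/2)^2 * H  (cylinder volume)
Radius = D/2 = 20.5/2 = 10.25 cm
V = pi * 10.25^2 * 6.0 = 1980.3815 cm^3

Final answer: 1980.3815 cm^3


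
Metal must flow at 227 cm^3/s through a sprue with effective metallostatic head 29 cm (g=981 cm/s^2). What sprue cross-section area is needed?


Formula: v = sqrt(2*g*h), A = Q/v
Velocity: v = sqrt(2 * 981 * 29) = sqrt(56898) = 238.5330 cm/s
Sprue area: A = Q / v = 227 / 238.5330 = 0.9517 cm^2

Answer: 0.9517 cm^2


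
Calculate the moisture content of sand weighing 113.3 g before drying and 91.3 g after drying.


Formula: MC = (W_wet - W_dry) / W_wet * 100
Water mass = 113.3 - 91.3 = 22.0 g
MC = 22.0 / 113.3 * 100 = 19.4175%

Final answer: 19.4175%


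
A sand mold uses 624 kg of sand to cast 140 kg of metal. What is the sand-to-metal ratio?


Formula: Sand-to-Metal Ratio = W_sand / W_metal
Ratio = 624 kg / 140 kg = 4.4571

Answer: 4.4571


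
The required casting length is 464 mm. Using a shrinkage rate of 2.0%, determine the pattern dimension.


Formula: L_pattern = L_casting * (1 + shrinkage_rate/100)
Shrinkage factor = 1 + 2.0/100 = 1.02
L_pattern = 464 mm * 1.02 = 473.2800 mm


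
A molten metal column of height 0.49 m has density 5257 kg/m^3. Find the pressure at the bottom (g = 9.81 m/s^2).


Formula: P = rho * g * h
rho * g = 5257 * 9.81 = 51571.17 N/m^3
P = 51571.17 * 0.49 = 25269.8733 Pa

Final answer: 25269.8733 Pa


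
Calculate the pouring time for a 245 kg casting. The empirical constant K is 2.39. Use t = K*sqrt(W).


Formula: t = K * sqrt(W)
sqrt(W) = sqrt(245) = 15.65248
t = 2.39 * 15.65248 = 37.4094 s

37.4094 s


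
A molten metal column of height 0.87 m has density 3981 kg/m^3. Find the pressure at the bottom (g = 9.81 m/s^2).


Formula: P = rho * g * h
rho * g = 3981 * 9.81 = 39053.61 N/m^3
P = 39053.61 * 0.87 = 33976.6407 Pa

Final answer: 33976.6407 Pa


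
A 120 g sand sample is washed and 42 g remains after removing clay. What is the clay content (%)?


Formula: Clay% = (W_total - W_washed) / W_total * 100
Clay mass = 120 - 42 = 78 g
Clay% = 78 / 120 * 100 = 65.0000%


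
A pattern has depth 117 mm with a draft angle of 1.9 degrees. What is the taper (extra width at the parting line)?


Formula: taper = depth * tan(draft_angle)
tan(1.9 deg) = 0.0331734
taper = 117 mm * 0.0331734 = 3.8813 mm

Answer: 3.8813 mm


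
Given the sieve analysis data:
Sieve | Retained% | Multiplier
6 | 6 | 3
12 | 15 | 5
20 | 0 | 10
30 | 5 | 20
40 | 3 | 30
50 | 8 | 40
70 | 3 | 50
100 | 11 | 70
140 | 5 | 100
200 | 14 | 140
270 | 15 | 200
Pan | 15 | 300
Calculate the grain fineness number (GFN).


Formula: GFN = sum(pct * multiplier) / sum(pct)
sum(pct * multiplier) = 11483
sum(pct) = 100
GFN = 11483 / 100 = 114.83

Final answer: 114.83


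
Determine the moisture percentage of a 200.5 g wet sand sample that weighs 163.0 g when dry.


Formula: MC = (W_wet - W_dry) / W_wet * 100
Water mass = 200.5 - 163.0 = 37.5 g
MC = 37.5 / 200.5 * 100 = 18.7032%

Final answer: 18.7032%


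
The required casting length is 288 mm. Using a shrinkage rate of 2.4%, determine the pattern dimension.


Formula: L_pattern = L_casting * (1 + shrinkage_rate/100)
Shrinkage factor = 1 + 2.4/100 = 1.024
L_pattern = 288 mm * 1.024 = 294.9120 mm

294.9120 mm


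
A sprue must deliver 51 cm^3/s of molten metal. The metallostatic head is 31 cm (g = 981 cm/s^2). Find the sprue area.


Formula: v = sqrt(2*g*h), A = Q/v
Velocity: v = sqrt(2 * 981 * 31) = sqrt(60822) = 246.6212 cm/s
Sprue area: A = Q / v = 51 / 246.6212 = 0.2068 cm^2

Final answer: 0.2068 cm^2


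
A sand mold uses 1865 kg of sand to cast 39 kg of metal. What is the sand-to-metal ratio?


Formula: Sand-to-Metal Ratio = W_sand / W_metal
Ratio = 1865 kg / 39 kg = 47.8205

Final answer: 47.8205


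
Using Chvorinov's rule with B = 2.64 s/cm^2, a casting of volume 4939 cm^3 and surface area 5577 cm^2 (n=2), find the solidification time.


Formula: t_s = B * (V/A)^n  (Chvorinov's rule, n=2)
Modulus M = V/A = 4939/5577 = 0.885602 cm
M^2 = 0.885602^2 = 0.784291 cm^2
t_s = 2.64 * 0.784291 = 2.0705 s

Answer: 2.0705 s


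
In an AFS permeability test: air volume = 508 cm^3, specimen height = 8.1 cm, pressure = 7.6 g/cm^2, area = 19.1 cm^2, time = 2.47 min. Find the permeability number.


Formula: Permeability Number P = (V * H) / (p * A * t)
Numerator: V * H = 508 * 8.1 = 4114.8
Denominator: p * A * t = 7.6 * 19.1 * 2.47 = 358.5452
P = 4114.8 / 358.5452 = 11.4764

Answer: 11.4764


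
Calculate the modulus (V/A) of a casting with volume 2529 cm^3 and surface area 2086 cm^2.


Formula: Casting Modulus M = V / A
M = 2529 cm^3 / 2086 cm^2 = 1.2124 cm


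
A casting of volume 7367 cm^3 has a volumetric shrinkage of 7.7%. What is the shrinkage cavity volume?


Formula: V_shrink = V_casting * shrinkage_pct / 100
V_shrink = 7367 cm^3 * 7.7 / 100 = 567.2590 cm^3


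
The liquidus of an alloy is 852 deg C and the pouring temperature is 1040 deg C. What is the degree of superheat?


Formula: Superheat = T_pour - T_melt
Superheat = 1040 - 852 = 188 deg C

188 deg C


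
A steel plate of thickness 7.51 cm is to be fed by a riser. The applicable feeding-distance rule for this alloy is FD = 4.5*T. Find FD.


Formula: FD = 4.5 * T  (riser feeding-distance rule)
FD = 4.5 * 7.51 cm = 33.7950 cm

Final answer: 33.7950 cm


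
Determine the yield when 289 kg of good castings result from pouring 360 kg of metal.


Formula: Casting Yield = (W_good / W_total) * 100
Yield = (289 kg / 360 kg) * 100 = 80.2778%


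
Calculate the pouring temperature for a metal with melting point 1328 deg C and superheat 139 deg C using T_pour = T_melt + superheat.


Formula: T_pour = T_melt + Superheat
T_pour = 1328 + 139 = 1467 deg C

Answer: 1467 deg C


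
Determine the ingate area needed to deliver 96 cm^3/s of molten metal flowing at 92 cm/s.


Formula: A_ingate = Q / v  (continuity equation)
A = 96 cm^3/s / 92 cm/s = 1.0435 cm^2

Answer: 1.0435 cm^2


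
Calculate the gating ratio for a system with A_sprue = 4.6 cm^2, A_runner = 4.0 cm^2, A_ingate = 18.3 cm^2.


Sprue:Runner:Ingate = 1 : 4.0/4.6 : 18.3/4.6 = 1:0.87:3.98

Final answer: 1:0.87:3.98


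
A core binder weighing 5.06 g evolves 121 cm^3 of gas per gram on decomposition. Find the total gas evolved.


Formula: V_gas = W_binder * gas_evolution_rate
V = 5.06 g * 121 cm^3/g = 612.2600 cm^3


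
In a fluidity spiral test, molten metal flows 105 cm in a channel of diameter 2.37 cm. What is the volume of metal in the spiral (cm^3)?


Formula: V = pi * (d/2)^2 * L  (cylinder volume)
Radius = 2.37/2 = 1.185 cm
V = pi * 1.185^2 * 105 = 463.2078 cm^3


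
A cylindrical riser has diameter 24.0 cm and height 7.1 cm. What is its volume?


Formula: V = pi * (D/2)^2 * H  (cylinder volume)
Radius = D/2 = 24.0/2 = 12.0 cm
V = pi * 12.0^2 * 7.1 = 3211.9643 cm^3


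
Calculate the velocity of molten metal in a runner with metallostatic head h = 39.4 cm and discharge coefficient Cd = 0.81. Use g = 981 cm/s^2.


Formula: v = Cd * sqrt(2 * g * h)  (Torricelli with discharge coefficient)
2*g*h = 2 * 981 * 39.4 = 77302.8 cm^2/s^2
sqrt(77302.8) = 278.03381 cm/s
v = 0.81 * 278.03381 = 225.2074 cm/s

Final answer: 225.2074 cm/s


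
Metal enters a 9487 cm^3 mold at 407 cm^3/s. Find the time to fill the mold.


Formula: t_fill = V_mold / Q_flow
t = 9487 cm^3 / 407 cm^3/s = 23.3096 s

Final answer: 23.3096 s


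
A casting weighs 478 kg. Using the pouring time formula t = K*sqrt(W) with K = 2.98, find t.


Formula: t = K * sqrt(W)
sqrt(W) = sqrt(478) = 21.86321
t = 2.98 * 21.86321 = 65.1524 s

Answer: 65.1524 s


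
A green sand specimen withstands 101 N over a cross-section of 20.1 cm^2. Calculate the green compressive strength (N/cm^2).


Formula: Compressive Strength = Force / Area
Strength = 101 N / 20.1 cm^2 = 5.0249 N/cm^2


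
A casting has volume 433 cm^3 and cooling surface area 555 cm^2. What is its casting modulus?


Formula: Casting Modulus M = V / A
M = 433 cm^3 / 555 cm^2 = 0.7802 cm

Final answer: 0.7802 cm


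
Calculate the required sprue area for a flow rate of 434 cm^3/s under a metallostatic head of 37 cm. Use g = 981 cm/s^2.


Formula: v = sqrt(2*g*h), A = Q/v
Velocity: v = sqrt(2 * 981 * 37) = sqrt(72594) = 269.4327 cm/s
Sprue area: A = Q / v = 434 / 269.4327 = 1.6108 cm^2

Answer: 1.6108 cm^2


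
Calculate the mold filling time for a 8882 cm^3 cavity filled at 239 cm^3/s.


Formula: t_fill = V_mold / Q_flow
t = 8882 cm^3 / 239 cm^3/s = 37.1632 s

Answer: 37.1632 s


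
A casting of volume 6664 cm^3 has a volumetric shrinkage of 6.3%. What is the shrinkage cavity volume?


Formula: V_shrink = V_casting * shrinkage_pct / 100
V_shrink = 6664 cm^3 * 6.3 / 100 = 419.8320 cm^3

Answer: 419.8320 cm^3


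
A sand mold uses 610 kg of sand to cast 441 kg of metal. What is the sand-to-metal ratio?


Formula: Sand-to-Metal Ratio = W_sand / W_metal
Ratio = 610 kg / 441 kg = 1.3832

Answer: 1.3832


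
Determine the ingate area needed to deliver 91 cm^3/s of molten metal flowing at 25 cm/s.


Formula: A_ingate = Q / v  (continuity equation)
A = 91 cm^3/s / 25 cm/s = 3.6400 cm^2

3.6400 cm^2


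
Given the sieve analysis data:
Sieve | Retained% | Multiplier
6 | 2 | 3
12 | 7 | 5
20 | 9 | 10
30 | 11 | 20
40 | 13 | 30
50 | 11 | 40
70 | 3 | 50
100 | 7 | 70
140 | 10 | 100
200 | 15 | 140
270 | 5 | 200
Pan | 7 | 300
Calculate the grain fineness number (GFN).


Formula: GFN = sum(pct * multiplier) / sum(pct)
sum(pct * multiplier) = 8021
sum(pct) = 100
GFN = 8021 / 100 = 80.21


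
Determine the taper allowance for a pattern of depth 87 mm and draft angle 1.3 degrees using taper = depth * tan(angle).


Formula: taper = depth * tan(draft_angle)
tan(1.3 deg) = 0.0226932
taper = 87 mm * 0.0226932 = 1.9743 mm

Answer: 1.9743 mm


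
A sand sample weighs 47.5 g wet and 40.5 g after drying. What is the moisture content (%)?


Formula: MC = (W_wet - W_dry) / W_wet * 100
Water mass = 47.5 - 40.5 = 7.0 g
MC = 7.0 / 47.5 * 100 = 14.7368%


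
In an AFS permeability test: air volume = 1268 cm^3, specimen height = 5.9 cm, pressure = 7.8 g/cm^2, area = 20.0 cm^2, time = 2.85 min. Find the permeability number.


Formula: Permeability Number P = (V * H) / (p * A * t)
Numerator: V * H = 1268 * 5.9 = 7481.2
Denominator: p * A * t = 7.8 * 20.0 * 2.85 = 444.6
P = 7481.2 / 444.6 = 16.8268

Final answer: 16.8268


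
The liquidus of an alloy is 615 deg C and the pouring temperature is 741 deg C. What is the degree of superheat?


Formula: Superheat = T_pour - T_melt
Superheat = 741 - 615 = 126 deg C


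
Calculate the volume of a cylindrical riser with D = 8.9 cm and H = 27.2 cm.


Formula: V = pi * (D/2)^2 * H  (cylinder volume)
Radius = D/2 = 8.9/2 = 4.45 cm
V = pi * 4.45^2 * 27.2 = 1692.1498 cm^3

1692.1498 cm^3


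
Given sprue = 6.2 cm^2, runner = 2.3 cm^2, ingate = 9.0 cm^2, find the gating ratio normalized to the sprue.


Sprue:Runner:Ingate = 1 : 2.3/6.2 : 9.0/6.2 = 1:0.37:1.45


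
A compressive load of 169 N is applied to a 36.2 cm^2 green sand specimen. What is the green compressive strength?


Formula: Compressive Strength = Force / Area
Strength = 169 N / 36.2 cm^2 = 4.6685 N/cm^2

4.6685 N/cm^2


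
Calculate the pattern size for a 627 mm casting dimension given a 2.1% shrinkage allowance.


Formula: L_pattern = L_casting * (1 + shrinkage_rate/100)
Shrinkage factor = 1 + 2.1/100 = 1.021
L_pattern = 627 mm * 1.021 = 640.1670 mm


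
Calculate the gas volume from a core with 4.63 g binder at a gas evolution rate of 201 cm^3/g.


Formula: V_gas = W_binder * gas_evolution_rate
V = 4.63 g * 201 cm^3/g = 930.6300 cm^3

Final answer: 930.6300 cm^3


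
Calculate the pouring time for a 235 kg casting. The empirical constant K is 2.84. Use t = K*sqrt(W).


Formula: t = K * sqrt(W)
sqrt(W) = sqrt(235) = 15.32971
t = 2.84 * 15.32971 = 43.5364 s


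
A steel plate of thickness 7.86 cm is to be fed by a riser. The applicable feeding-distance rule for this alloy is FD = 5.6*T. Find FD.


Formula: FD = 5.6 * T  (riser feeding-distance rule)
FD = 5.6 * 7.86 cm = 44.0160 cm

Final answer: 44.0160 cm


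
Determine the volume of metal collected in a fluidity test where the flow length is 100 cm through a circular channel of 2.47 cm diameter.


Formula: V = pi * (d/2)^2 * L  (cylinder volume)
Radius = 2.47/2 = 1.235 cm
V = pi * 1.235^2 * 100 = 479.1636 cm^3

479.1636 cm^3


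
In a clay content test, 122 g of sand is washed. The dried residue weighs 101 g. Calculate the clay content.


Formula: Clay% = (W_total - W_washed) / W_total * 100
Clay mass = 122 - 101 = 21 g
Clay% = 21 / 122 * 100 = 17.2131%


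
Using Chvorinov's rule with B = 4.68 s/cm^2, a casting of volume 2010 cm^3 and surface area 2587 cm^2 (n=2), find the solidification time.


Formula: t_s = B * (V/A)^n  (Chvorinov's rule, n=2)
Modulus M = V/A = 2010/2587 = 0.776962 cm
M^2 = 0.776962^2 = 0.603670 cm^2
t_s = 4.68 * 0.603670 = 2.8252 s


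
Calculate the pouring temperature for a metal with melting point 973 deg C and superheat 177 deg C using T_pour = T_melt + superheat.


Formula: T_pour = T_melt + Superheat
T_pour = 973 + 177 = 1150 deg C


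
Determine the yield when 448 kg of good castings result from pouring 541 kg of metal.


Formula: Casting Yield = (W_good / W_total) * 100
Yield = (448 kg / 541 kg) * 100 = 82.8096%

82.8096%


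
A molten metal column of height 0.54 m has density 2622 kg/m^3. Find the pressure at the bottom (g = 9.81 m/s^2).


Formula: P = rho * g * h
rho * g = 2622 * 9.81 = 25721.82 N/m^3
P = 25721.82 * 0.54 = 13889.7828 Pa


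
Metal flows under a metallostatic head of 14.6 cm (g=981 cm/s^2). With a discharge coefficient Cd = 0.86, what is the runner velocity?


Formula: v = Cd * sqrt(2 * g * h)  (Torricelli with discharge coefficient)
2*g*h = 2 * 981 * 14.6 = 28645.2 cm^2/s^2
sqrt(28645.2) = 169.24893 cm/s
v = 0.86 * 169.24893 = 145.5541 cm/s

Answer: 145.5541 cm/s


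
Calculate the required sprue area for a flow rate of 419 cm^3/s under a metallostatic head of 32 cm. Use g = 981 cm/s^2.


Formula: v = sqrt(2*g*h), A = Q/v
Velocity: v = sqrt(2 * 981 * 32) = sqrt(62784) = 250.5674 cm/s
Sprue area: A = Q / v = 419 / 250.5674 = 1.6722 cm^2

Answer: 1.6722 cm^2


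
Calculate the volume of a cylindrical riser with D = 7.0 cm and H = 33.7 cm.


Formula: V = pi * (D/2)^2 * H  (cylinder volume)
Radius = D/2 = 7.0/2 = 3.5 cm
V = pi * 3.5^2 * 33.7 = 1296.9280 cm^3

Final answer: 1296.9280 cm^3


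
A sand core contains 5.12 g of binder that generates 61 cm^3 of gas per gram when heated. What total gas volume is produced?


Formula: V_gas = W_binder * gas_evolution_rate
V = 5.12 g * 61 cm^3/g = 312.3200 cm^3

312.3200 cm^3


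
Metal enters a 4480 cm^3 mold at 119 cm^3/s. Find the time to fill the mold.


Formula: t_fill = V_mold / Q_flow
t = 4480 cm^3 / 119 cm^3/s = 37.6471 s


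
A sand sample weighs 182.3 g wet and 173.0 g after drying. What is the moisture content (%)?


Formula: MC = (W_wet - W_dry) / W_wet * 100
Water mass = 182.3 - 173.0 = 9.3 g
MC = 9.3 / 182.3 * 100 = 5.1015%


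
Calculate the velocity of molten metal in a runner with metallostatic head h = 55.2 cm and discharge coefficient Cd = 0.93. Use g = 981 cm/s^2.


Formula: v = Cd * sqrt(2 * g * h)  (Torricelli with discharge coefficient)
2*g*h = 2 * 981 * 55.2 = 108302.4 cm^2/s^2
sqrt(108302.4) = 329.09330 cm/s
v = 0.93 * 329.09330 = 306.0568 cm/s

Answer: 306.0568 cm/s


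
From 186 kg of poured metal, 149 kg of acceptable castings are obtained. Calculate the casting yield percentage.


Formula: Casting Yield = (W_good / W_total) * 100
Yield = (149 kg / 186 kg) * 100 = 80.1075%

80.1075%


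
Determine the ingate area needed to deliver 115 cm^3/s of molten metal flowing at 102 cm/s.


Formula: A_ingate = Q / v  (continuity equation)
A = 115 cm^3/s / 102 cm/s = 1.1275 cm^2

1.1275 cm^2


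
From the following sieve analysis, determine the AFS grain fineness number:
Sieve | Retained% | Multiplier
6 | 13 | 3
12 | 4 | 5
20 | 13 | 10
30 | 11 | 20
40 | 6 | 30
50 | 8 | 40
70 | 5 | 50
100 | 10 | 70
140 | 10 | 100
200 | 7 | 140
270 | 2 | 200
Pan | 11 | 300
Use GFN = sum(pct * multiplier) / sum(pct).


Formula: GFN = sum(pct * multiplier) / sum(pct)
sum(pct * multiplier) = 7539
sum(pct) = 100
GFN = 7539 / 100 = 75.39

Final answer: 75.39


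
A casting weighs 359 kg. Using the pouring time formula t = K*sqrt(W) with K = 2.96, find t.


Formula: t = K * sqrt(W)
sqrt(W) = sqrt(359) = 18.94730
t = 2.96 * 18.94730 = 56.0840 s

Final answer: 56.0840 s


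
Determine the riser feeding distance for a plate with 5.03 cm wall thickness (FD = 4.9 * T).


Formula: FD = 4.9 * T  (riser feeding-distance rule)
FD = 4.9 * 5.03 cm = 24.6470 cm


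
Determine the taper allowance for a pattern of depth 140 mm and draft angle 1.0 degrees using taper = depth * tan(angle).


Formula: taper = depth * tan(draft_angle)
tan(1.0 deg) = 0.0174551
taper = 140 mm * 0.0174551 = 2.4437 mm

Answer: 2.4437 mm


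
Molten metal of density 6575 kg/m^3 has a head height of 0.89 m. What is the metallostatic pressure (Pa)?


Formula: P = rho * g * h
rho * g = 6575 * 9.81 = 64500.75 N/m^3
P = 64500.75 * 0.89 = 57405.6675 Pa


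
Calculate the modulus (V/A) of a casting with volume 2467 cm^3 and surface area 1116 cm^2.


Formula: Casting Modulus M = V / A
M = 2467 cm^3 / 1116 cm^2 = 2.2106 cm

2.2106 cm


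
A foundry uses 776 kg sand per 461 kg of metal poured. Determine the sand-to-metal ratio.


Formula: Sand-to-Metal Ratio = W_sand / W_metal
Ratio = 776 kg / 461 kg = 1.6833

Final answer: 1.6833


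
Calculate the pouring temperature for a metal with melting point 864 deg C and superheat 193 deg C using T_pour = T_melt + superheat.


Formula: T_pour = T_melt + Superheat
T_pour = 864 + 193 = 1057 deg C

Answer: 1057 deg C


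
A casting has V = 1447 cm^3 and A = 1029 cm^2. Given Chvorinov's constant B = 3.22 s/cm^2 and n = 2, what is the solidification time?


Formula: t_s = B * (V/A)^n  (Chvorinov's rule, n=2)
Modulus M = V/A = 1447/1029 = 1.406220 cm
M^2 = 1.406220^2 = 1.977455 cm^2
t_s = 3.22 * 1.977455 = 6.3674 s

6.3674 s


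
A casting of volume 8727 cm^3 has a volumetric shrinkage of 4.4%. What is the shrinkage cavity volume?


Formula: V_shrink = V_casting * shrinkage_pct / 100
V_shrink = 8727 cm^3 * 4.4 / 100 = 383.9880 cm^3

Final answer: 383.9880 cm^3


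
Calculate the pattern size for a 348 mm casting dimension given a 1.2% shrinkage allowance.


Formula: L_pattern = L_casting * (1 + shrinkage_rate/100)
Shrinkage factor = 1 + 1.2/100 = 1.012
L_pattern = 348 mm * 1.012 = 352.1760 mm

Final answer: 352.1760 mm


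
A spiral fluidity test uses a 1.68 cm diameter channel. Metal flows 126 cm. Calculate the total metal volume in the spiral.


Formula: V = pi * (d/2)^2 * L  (cylinder volume)
Radius = 1.68/2 = 0.84 cm
V = pi * 0.84^2 * 126 = 279.3052 cm^3

Final answer: 279.3052 cm^3


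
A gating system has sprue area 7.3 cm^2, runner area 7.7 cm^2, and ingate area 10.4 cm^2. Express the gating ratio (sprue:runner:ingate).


Sprue:Runner:Ingate = 1 : 7.7/7.3 : 10.4/7.3 = 1:1.05:1.42


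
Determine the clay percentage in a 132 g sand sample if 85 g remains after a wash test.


Formula: Clay% = (W_total - W_washed) / W_total * 100
Clay mass = 132 - 85 = 47 g
Clay% = 47 / 132 * 100 = 35.6061%

35.6061%


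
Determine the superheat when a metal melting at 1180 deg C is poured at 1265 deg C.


Formula: Superheat = T_pour - T_melt
Superheat = 1265 - 1180 = 85 deg C

85 deg C


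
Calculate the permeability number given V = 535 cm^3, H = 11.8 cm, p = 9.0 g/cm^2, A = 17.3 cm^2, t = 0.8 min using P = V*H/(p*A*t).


Formula: Permeability Number P = (V * H) / (p * A * t)
Numerator: V * H = 535 * 11.8 = 6313.0
Denominator: p * A * t = 9.0 * 17.3 * 0.8 = 124.56
P = 6313.0 / 124.56 = 50.6824

Final answer: 50.6824


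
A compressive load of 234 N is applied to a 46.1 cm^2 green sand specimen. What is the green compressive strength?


Formula: Compressive Strength = Force / Area
Strength = 234 N / 46.1 cm^2 = 5.0759 N/cm^2

5.0759 N/cm^2


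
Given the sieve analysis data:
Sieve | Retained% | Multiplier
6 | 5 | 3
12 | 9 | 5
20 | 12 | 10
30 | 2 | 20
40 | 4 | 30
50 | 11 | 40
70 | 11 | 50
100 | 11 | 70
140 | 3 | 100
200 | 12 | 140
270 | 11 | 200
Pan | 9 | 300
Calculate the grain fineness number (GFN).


Formula: GFN = sum(pct * multiplier) / sum(pct)
sum(pct * multiplier) = 8980
sum(pct) = 100
GFN = 8980 / 100 = 89.80

Answer: 89.80


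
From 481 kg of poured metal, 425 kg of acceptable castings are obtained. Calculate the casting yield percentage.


Formula: Casting Yield = (W_good / W_total) * 100
Yield = (425 kg / 481 kg) * 100 = 88.3576%

Final answer: 88.3576%


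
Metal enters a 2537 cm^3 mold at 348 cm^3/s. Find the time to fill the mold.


Formula: t_fill = V_mold / Q_flow
t = 2537 cm^3 / 348 cm^3/s = 7.2902 s

7.2902 s


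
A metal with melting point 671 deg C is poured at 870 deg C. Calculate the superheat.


Formula: Superheat = T_pour - T_melt
Superheat = 870 - 671 = 199 deg C

199 deg C


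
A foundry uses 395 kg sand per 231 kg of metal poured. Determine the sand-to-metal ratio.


Formula: Sand-to-Metal Ratio = W_sand / W_metal
Ratio = 395 kg / 231 kg = 1.7100

Final answer: 1.7100


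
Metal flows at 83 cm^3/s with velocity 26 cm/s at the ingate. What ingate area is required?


Formula: A_ingate = Q / v  (continuity equation)
A = 83 cm^3/s / 26 cm/s = 3.1923 cm^2

Final answer: 3.1923 cm^2


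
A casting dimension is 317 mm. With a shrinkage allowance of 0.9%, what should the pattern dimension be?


Formula: L_pattern = L_casting * (1 + shrinkage_rate/100)
Shrinkage factor = 1 + 0.9/100 = 1.009
L_pattern = 317 mm * 1.009 = 319.8530 mm

Final answer: 319.8530 mm


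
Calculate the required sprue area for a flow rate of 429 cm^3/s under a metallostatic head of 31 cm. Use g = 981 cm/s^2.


Formula: v = sqrt(2*g*h), A = Q/v
Velocity: v = sqrt(2 * 981 * 31) = sqrt(60822) = 246.6212 cm/s
Sprue area: A = Q / v = 429 / 246.6212 = 1.7395 cm^2

1.7395 cm^2


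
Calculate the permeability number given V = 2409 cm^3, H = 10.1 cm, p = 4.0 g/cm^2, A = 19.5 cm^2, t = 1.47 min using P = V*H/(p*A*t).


Formula: Permeability Number P = (V * H) / (p * A * t)
Numerator: V * H = 2409 * 10.1 = 24330.9
Denominator: p * A * t = 4.0 * 19.5 * 1.47 = 114.66
P = 24330.9 / 114.66 = 212.2004


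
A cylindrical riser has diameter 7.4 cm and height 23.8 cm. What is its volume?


Formula: V = pi * (D/2)^2 * H  (cylinder volume)
Radius = D/2 = 7.4/2 = 3.7 cm
V = pi * 3.7^2 * 23.8 = 1023.6000 cm^3

Final answer: 1023.6000 cm^3


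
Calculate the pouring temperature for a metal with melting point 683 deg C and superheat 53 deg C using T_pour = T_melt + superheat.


Formula: T_pour = T_melt + Superheat
T_pour = 683 + 53 = 736 deg C


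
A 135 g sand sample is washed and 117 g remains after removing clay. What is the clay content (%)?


Formula: Clay% = (W_total - W_washed) / W_total * 100
Clay mass = 135 - 117 = 18 g
Clay% = 18 / 135 * 100 = 13.3333%

Answer: 13.3333%


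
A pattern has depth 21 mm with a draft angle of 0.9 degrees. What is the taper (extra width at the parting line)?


Formula: taper = depth * tan(draft_angle)
tan(0.9 deg) = 0.0157093
taper = 21 mm * 0.0157093 = 0.3299 mm

0.3299 mm


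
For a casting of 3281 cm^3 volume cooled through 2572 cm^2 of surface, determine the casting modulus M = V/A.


Formula: Casting Modulus M = V / A
M = 3281 cm^3 / 2572 cm^2 = 1.2757 cm

Answer: 1.2757 cm


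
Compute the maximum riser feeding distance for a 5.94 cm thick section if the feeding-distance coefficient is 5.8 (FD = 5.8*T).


Formula: FD = 5.8 * T  (riser feeding-distance rule)
FD = 5.8 * 5.94 cm = 34.4520 cm

34.4520 cm


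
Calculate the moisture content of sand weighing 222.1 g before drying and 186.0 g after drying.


Formula: MC = (W_wet - W_dry) / W_wet * 100
Water mass = 222.1 - 186.0 = 36.1 g
MC = 36.1 / 222.1 * 100 = 16.2539%

Final answer: 16.2539%


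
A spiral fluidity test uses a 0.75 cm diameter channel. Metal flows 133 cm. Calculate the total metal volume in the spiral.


Formula: V = pi * (d/2)^2 * L  (cylinder volume)
Radius = 0.75/2 = 0.375 cm
V = pi * 0.375^2 * 133 = 58.7576 cm^3

Answer: 58.7576 cm^3


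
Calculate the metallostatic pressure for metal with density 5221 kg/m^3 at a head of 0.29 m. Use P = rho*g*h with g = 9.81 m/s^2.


Formula: P = rho * g * h
rho * g = 5221 * 9.81 = 51218.01 N/m^3
P = 51218.01 * 0.29 = 14853.2229 Pa

14853.2229 Pa


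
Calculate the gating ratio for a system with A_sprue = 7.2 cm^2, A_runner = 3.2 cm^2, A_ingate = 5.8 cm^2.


Sprue:Runner:Ingate = 1 : 3.2/7.2 : 5.8/7.2 = 1:0.44:0.81

Answer: 1:0.44:0.81


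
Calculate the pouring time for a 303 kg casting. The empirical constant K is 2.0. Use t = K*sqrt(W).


Formula: t = K * sqrt(W)
sqrt(W) = sqrt(303) = 17.40690
t = 2.0 * 17.40690 = 34.8138 s

34.8138 s


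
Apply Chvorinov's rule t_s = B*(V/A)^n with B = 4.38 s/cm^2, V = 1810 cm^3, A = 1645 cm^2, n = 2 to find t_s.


Formula: t_s = B * (V/A)^n  (Chvorinov's rule, n=2)
Modulus M = V/A = 1810/1645 = 1.100304 cm
M^2 = 1.100304^2 = 1.210669 cm^2
t_s = 4.38 * 1.210669 = 5.3027 s

Final answer: 5.3027 s


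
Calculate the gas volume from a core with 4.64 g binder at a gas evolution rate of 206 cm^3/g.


Formula: V_gas = W_binder * gas_evolution_rate
V = 4.64 g * 206 cm^3/g = 955.8400 cm^3

Answer: 955.8400 cm^3


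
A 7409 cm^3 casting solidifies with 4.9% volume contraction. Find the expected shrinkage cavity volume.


Formula: V_shrink = V_casting * shrinkage_pct / 100
V_shrink = 7409 cm^3 * 4.9 / 100 = 363.0410 cm^3

Final answer: 363.0410 cm^3


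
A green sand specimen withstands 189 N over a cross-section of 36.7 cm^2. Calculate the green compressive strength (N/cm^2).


Formula: Compressive Strength = Force / Area
Strength = 189 N / 36.7 cm^2 = 5.1499 N/cm^2

Final answer: 5.1499 N/cm^2


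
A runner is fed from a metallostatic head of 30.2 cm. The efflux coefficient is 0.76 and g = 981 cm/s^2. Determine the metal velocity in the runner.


Formula: v = Cd * sqrt(2 * g * h)  (Torricelli with discharge coefficient)
2*g*h = 2 * 981 * 30.2 = 59252.4 cm^2/s^2
sqrt(59252.4) = 243.41816 cm/s
v = 0.76 * 243.41816 = 184.9978 cm/s

Answer: 184.9978 cm/s


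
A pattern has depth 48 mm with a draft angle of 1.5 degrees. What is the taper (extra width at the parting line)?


Formula: taper = depth * tan(draft_angle)
tan(1.5 deg) = 0.0261859
taper = 48 mm * 0.0261859 = 1.2569 mm

1.2569 mm


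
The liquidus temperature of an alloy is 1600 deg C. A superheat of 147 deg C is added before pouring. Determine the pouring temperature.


Formula: T_pour = T_melt + Superheat
T_pour = 1600 + 147 = 1747 deg C

Answer: 1747 deg C


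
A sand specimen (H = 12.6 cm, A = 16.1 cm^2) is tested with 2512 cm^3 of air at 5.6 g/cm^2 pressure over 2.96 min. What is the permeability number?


Formula: Permeability Number P = (V * H) / (p * A * t)
Numerator: V * H = 2512 * 12.6 = 31651.2
Denominator: p * A * t = 5.6 * 16.1 * 2.96 = 266.8736
P = 31651.2 / 266.8736 = 118.6000


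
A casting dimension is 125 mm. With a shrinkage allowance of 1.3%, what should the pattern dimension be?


Formula: L_pattern = L_casting * (1 + shrinkage_rate/100)
Shrinkage factor = 1 + 1.3/100 = 1.013
L_pattern = 125 mm * 1.013 = 126.6250 mm

Answer: 126.6250 mm


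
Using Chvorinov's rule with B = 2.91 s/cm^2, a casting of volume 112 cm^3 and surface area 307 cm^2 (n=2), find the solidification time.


Formula: t_s = B * (V/A)^n  (Chvorinov's rule, n=2)
Modulus M = V/A = 112/307 = 0.364821 cm
M^2 = 0.364821^2 = 0.133094 cm^2
t_s = 2.91 * 0.133094 = 0.3873 s
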